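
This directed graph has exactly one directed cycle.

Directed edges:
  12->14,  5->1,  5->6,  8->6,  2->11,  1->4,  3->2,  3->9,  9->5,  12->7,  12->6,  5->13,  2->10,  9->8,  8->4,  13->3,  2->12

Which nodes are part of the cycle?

3, 5, 9, 13

DFS with gray/black marking from 3:
3 gray
  2 gray
    11 gray
    11 black
    10 gray
    10 black
    12 gray
      7 gray
      7 black
      14 gray
      14 black
      6 gray
      6 black
    12 black
  2 black
  9 gray
    5 gray
      13 gray
        13→3: 3 is gray → back edge
Back edge closes the cycle 3 → 9 → 5 → 13 → 3; its vertices are {3, 5, 9, 13}.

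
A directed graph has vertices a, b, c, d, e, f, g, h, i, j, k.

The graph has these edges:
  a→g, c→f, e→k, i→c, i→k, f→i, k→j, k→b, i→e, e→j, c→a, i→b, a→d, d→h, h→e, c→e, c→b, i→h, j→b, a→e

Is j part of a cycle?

j lies on a cycle iff there is a path from j back to itself.
Exploring from j, it never reaches itself; equivalently, its strongly connected component is a singleton.

No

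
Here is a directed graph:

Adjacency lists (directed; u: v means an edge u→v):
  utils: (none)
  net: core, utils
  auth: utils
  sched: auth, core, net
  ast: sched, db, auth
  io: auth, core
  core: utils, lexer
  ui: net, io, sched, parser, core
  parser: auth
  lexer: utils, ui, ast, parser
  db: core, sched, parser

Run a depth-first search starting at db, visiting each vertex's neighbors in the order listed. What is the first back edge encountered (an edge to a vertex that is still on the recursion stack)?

net→core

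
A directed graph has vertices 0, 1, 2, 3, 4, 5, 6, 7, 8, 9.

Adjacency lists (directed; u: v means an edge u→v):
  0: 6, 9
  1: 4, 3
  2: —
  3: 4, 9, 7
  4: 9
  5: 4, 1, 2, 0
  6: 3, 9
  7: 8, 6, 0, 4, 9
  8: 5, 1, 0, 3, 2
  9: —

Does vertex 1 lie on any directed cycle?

Yes

1 is on a cycle iff 1 can reach itself via ≥1 edge.
1 → 3 → 7 → 8 → 1 — yes.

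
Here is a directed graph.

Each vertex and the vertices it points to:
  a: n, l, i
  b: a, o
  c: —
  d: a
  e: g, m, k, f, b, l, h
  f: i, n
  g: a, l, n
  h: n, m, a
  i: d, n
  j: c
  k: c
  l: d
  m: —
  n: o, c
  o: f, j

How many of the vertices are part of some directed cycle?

7

A vertex is on a directed cycle iff it belongs to a strongly connected component of size ≥ 2 (or has a self-loop).
The vertices on cycles are {a, d, f, i, l, n, o} — 7 in total.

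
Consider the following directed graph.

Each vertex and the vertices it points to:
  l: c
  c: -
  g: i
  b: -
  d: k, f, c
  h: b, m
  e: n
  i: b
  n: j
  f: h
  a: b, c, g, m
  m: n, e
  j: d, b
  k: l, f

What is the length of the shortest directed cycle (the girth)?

For each vertex v, BFS finds the shortest path from v back to v.
The shortest such closed walk is m → n → j → d → f → h → m, length 6.

6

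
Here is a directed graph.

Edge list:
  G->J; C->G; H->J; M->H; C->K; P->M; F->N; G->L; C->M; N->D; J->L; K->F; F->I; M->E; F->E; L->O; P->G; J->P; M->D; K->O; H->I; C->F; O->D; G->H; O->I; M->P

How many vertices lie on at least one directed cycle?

5

A vertex is on a directed cycle iff it belongs to a strongly connected component of size ≥ 2 (or has a self-loop).
The vertices on cycles are {G, H, J, M, P} — 5 in total.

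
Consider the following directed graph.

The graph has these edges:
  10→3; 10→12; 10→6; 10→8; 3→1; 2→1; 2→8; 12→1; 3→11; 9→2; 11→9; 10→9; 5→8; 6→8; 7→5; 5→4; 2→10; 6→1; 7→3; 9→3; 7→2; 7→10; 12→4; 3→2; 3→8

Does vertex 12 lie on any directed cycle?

No

12 lies on a cycle iff there is a path from 12 back to itself.
Exploring from 12, it never reaches itself; equivalently, its strongly connected component is a singleton.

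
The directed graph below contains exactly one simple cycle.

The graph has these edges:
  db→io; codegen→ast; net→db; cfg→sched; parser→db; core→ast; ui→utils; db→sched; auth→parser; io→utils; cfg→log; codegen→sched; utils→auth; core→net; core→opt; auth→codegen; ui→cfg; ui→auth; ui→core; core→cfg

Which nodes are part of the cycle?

db, io, auth, utils, parser

DFS with gray/black marking from utils:
utils gray
  auth gray
    parser gray
      db gray
        io gray
          io→utils: utils is gray → back edge
Back edge closes the cycle utils → auth → parser → db → io → utils; its vertices are {db, io, auth, utils, parser}.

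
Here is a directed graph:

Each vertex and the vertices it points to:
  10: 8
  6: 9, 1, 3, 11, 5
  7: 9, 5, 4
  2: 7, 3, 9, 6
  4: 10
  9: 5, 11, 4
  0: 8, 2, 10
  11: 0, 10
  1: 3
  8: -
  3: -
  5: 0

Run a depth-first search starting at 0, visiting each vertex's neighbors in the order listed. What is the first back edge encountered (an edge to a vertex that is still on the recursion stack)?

DFS from 0 (visiting each vertex's neighbors in the order listed); mark gray on enter, black on exit:
0 gray
  8 gray
  8 black
  2 gray
    7 gray
      9 gray
        5 gray
          5→0: 0 is gray → back edge
First back edge: 5 → 0.

5->0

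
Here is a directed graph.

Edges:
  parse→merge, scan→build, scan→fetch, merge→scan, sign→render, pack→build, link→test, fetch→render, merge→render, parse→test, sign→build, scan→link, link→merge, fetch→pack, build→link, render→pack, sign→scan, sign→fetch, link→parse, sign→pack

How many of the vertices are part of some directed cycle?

A vertex is on a directed cycle iff it belongs to a strongly connected component of size ≥ 2 (or has a self-loop).
The vertices on cycles are {link, pack, scan, build, fetch, merge, parse, render} — 8 in total.

8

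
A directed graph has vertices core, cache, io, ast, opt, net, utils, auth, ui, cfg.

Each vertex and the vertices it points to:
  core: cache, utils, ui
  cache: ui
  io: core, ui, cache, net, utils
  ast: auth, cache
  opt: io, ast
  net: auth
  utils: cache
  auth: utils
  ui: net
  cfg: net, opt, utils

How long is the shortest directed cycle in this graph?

5

For each vertex v, BFS finds the shortest path from v back to v.
The shortest such closed walk is net → auth → utils → cache → ui → net, length 5.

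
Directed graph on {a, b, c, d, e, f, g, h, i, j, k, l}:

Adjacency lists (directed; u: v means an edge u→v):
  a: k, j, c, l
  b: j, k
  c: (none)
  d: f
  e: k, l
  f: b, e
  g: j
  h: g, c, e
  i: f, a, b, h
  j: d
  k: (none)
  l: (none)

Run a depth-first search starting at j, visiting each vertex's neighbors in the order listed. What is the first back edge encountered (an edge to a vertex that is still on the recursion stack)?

b→j

DFS from j (visiting each vertex's neighbors in the order listed); mark gray on enter, black on exit:
j gray
  d gray
    f gray
      b gray
        b→j: j is gray → back edge
First back edge: b → j.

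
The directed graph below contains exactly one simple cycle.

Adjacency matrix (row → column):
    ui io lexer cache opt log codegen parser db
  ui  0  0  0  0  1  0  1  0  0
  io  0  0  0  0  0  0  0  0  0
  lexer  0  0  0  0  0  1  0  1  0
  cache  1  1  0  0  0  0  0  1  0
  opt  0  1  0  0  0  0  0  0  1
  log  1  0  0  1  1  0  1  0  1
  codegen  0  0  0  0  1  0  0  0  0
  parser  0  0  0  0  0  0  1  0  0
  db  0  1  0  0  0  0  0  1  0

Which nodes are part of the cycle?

db, opt, parser, codegen

DFS with gray/black marking from codegen:
codegen gray
  opt gray
    db gray
      parser gray
        parser→codegen: codegen is gray → back edge
Back edge closes the cycle codegen → opt → db → parser → codegen; its vertices are {db, opt, parser, codegen}.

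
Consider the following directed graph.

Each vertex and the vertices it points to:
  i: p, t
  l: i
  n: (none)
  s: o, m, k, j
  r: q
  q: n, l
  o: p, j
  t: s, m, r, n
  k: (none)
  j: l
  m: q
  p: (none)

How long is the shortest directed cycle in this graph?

5

For each vertex v, BFS finds the shortest path from v back to v.
The shortest such closed walk is t → m → q → l → i → t, length 5.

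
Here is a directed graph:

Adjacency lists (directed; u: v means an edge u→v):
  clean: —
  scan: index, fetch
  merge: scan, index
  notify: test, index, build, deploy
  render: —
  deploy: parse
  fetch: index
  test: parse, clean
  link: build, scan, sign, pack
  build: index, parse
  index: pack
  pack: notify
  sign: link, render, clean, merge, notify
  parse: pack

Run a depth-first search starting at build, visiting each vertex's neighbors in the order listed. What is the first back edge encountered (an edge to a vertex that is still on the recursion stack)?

parse→pack

DFS from build (visiting each vertex's neighbors in the order listed); mark gray on enter, black on exit:
build gray
  index gray
    pack gray
      notify gray
        test gray
          parse gray
            parse→pack: pack is gray → back edge
First back edge: parse → pack.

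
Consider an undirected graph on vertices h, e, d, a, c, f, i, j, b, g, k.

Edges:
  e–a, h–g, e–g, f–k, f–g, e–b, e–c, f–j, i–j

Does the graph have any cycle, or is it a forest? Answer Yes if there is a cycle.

No

DFS, tracking each vertex's parent; an edge to a visited non-parent vertex closes a cycle.
Start from g:
visit g (parent –)
  visit e (parent g)
    visit c (parent e)
      c–e: parent, skip
    visit a (parent e)
      a–e: parent, skip
    visit b (parent e)
      b–e: parent, skip
    e–g: parent, skip
  visit h (parent g)
    h–g: parent, skip
  visit f (parent g)
    f–g: parent, skip
    visit j (parent f)
      j–f: parent, skip
      visit i (parent j)
        i–j: parent, skip
    visit k (parent f)
      k–f: parent, skip
visit d (parent –)
No non-parent visited neighbor found — the graph is a forest.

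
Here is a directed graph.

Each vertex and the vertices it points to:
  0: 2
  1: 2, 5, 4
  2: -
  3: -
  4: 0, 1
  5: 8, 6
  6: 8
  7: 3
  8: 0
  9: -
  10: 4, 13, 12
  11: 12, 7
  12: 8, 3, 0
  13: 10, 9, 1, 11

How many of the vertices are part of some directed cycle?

A vertex is on a directed cycle iff it belongs to a strongly connected component of size ≥ 2 (or has a self-loop).
The vertices on cycles are {1, 4, 10, 13} — 4 in total.

4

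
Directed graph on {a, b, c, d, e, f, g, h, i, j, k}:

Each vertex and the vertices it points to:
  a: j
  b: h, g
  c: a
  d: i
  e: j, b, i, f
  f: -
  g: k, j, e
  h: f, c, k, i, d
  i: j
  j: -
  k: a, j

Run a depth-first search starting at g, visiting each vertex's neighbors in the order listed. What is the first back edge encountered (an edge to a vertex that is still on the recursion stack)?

b→g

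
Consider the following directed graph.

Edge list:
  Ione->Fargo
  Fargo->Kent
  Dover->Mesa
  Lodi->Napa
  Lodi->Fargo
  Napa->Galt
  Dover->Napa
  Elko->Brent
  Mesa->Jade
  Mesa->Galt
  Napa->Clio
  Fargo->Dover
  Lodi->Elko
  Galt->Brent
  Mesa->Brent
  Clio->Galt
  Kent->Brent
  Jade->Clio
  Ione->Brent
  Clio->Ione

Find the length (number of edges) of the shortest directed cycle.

For each vertex v, BFS finds the shortest path from v back to v.
The shortest such closed walk is Fargo → Dover → Napa → Clio → Ione → Fargo, length 5.

5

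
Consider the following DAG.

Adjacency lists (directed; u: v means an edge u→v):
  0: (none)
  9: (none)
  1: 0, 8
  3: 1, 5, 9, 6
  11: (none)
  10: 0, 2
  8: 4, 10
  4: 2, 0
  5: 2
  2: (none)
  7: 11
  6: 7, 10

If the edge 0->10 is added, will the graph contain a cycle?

Adding 0→10 creates a cycle iff 10 can already reach 0.
Path from 10: 10 → 0.
So 10 → … → 0 → 10 is a cycle.

Yes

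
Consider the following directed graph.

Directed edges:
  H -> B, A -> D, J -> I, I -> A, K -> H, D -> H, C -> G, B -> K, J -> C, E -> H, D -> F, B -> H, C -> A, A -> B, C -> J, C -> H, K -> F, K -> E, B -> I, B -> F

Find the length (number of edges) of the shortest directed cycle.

For each vertex v, BFS finds the shortest path from v back to v.
The shortest such closed walk is C → J → C, length 2.

2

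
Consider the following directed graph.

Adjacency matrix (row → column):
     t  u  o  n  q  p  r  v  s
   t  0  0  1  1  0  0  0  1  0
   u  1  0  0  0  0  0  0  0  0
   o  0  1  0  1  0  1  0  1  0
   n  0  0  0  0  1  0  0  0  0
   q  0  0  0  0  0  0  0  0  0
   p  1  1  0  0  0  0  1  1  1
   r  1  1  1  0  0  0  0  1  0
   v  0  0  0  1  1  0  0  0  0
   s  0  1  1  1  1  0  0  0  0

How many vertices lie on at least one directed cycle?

6

A vertex is on a directed cycle iff it belongs to a strongly connected component of size ≥ 2 (or has a self-loop).
The vertices on cycles are {o, p, r, s, t, u} — 6 in total.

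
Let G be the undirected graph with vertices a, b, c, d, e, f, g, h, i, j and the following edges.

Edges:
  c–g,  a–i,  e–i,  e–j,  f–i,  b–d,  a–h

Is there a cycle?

DFS, tracking each vertex's parent; an edge to a visited non-parent vertex closes a cycle.
Start from j:
visit j (parent –)
  visit e (parent j)
    visit i (parent e)
      visit f (parent i)
        f–i: parent, skip
      visit a (parent i)
        visit h (parent a)
          h–a: parent, skip
        a–i: parent, skip
      i–e: parent, skip
    e–j: parent, skip
visit b (parent –)
  visit d (parent b)
    d–b: parent, skip
visit c (parent –)
  visit g (parent c)
    g–c: parent, skip
No non-parent visited neighbor found — the graph is a forest.

No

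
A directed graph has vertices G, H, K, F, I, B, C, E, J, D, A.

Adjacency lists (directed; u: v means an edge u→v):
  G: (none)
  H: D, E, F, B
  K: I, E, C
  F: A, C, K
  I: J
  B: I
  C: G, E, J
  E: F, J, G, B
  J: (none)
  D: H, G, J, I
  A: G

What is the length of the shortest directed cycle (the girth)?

For each vertex v, BFS finds the shortest path from v back to v.
The shortest such closed walk is H → D → H, length 2.

2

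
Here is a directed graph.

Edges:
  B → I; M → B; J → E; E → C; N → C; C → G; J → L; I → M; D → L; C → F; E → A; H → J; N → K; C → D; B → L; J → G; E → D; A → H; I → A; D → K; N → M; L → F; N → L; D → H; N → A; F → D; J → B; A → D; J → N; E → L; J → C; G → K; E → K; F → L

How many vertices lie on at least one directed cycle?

12

A vertex is on a directed cycle iff it belongs to a strongly connected component of size ≥ 2 (or has a self-loop).
The vertices on cycles are {A, B, C, D, E, F, H, I, J, L, M, N} — 12 in total.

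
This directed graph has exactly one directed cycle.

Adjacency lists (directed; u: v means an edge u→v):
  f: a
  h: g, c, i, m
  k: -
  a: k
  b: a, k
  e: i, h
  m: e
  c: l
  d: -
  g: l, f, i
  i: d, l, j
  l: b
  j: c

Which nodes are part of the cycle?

e, h, m

DFS with gray/black marking from h:
h gray
  g gray
    l gray
      b gray
        a gray
          k gray
          k black
        a black
        b→k: k black — skip
      b black
    l black
    f gray
      f→a: a black — skip
    f black
    i gray
      d gray
      d black
      i→l: l black — skip
      j gray
        c gray
          c→l: l black — skip
        c black
      j black
    i black
  g black
  h→c: c black — skip
  h→i: i black — skip
  m gray
    e gray
      e→i: i black — skip
      e→h: h is gray → back edge
Back edge closes the cycle h → m → e → h; its vertices are {e, h, m}.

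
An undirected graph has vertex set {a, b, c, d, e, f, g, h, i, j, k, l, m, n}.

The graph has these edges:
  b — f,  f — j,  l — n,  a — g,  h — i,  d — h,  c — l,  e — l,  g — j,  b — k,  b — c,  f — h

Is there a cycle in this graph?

No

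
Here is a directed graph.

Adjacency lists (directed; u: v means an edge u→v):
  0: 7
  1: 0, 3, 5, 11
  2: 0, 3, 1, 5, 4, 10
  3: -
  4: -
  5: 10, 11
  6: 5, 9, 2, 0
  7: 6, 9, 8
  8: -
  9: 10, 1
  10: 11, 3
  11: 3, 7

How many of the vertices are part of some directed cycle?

9

A vertex is on a directed cycle iff it belongs to a strongly connected component of size ≥ 2 (or has a self-loop).
The vertices on cycles are {0, 1, 2, 5, 6, 7, 9, 10, 11} — 9 in total.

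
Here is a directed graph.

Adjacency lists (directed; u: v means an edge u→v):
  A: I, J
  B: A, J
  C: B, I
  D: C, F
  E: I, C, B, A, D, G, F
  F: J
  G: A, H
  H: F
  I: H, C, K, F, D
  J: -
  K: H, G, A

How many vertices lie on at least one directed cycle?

7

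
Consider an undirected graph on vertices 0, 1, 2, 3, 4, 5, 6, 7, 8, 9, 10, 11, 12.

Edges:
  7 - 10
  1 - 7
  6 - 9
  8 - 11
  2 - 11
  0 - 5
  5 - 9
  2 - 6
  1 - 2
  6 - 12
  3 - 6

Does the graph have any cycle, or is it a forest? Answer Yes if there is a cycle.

No

DFS, tracking each vertex's parent; an edge to a visited non-parent vertex closes a cycle.
Start from 6:
visit 6 (parent –)
  visit 9 (parent 6)
    9–6: parent, skip
    visit 5 (parent 9)
      visit 0 (parent 5)
        0–5: parent, skip
      5–9: parent, skip
  visit 3 (parent 6)
    3–6: parent, skip
  visit 2 (parent 6)
    visit 11 (parent 2)
      11–2: parent, skip
      visit 8 (parent 11)
        8–11: parent, skip
    visit 1 (parent 2)
      1–2: parent, skip
      visit 7 (parent 1)
        7–1: parent, skip
        visit 10 (parent 7)
          10–7: parent, skip
    2–6: parent, skip
  visit 12 (parent 6)
    12–6: parent, skip
visit 4 (parent –)
No non-parent visited neighbor found — the graph is a forest.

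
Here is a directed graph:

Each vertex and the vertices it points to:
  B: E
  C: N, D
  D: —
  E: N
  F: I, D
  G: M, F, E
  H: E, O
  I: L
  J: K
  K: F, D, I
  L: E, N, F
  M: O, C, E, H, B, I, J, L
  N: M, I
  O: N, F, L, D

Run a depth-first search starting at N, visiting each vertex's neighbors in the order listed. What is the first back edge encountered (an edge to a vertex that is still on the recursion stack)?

O->N

DFS from N (visiting each vertex's neighbors in the order listed); mark gray on enter, black on exit:
N gray
  M gray
    O gray
      O→N: N is gray → back edge
First back edge: O → N.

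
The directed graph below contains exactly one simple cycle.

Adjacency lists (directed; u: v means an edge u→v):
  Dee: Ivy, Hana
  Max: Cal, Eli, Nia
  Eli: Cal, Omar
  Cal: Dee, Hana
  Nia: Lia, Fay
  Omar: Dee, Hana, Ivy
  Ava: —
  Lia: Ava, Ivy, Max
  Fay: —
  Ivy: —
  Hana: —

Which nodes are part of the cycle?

DFS with gray/black marking from Lia:
Lia gray
  Ava gray
  Ava black
  Ivy gray
  Ivy black
  Max gray
    Cal gray
      Dee gray
        Dee→Ivy: Ivy black — skip
        Hana gray
        Hana black
      Dee black
      Cal→Hana: Hana black — skip
    Cal black
    Eli gray
      Eli→Cal: Cal black — skip
      Omar gray
        Omar→Dee: Dee black — skip
        Omar→Hana: Hana black — skip
        Omar→Ivy: Ivy black — skip
      Omar black
    Eli black
    Nia gray
      Nia→Lia: Lia is gray → back edge
Back edge closes the cycle Lia → Max → Nia → Lia; its vertices are {Lia, Max, Nia}.

Lia, Max, Nia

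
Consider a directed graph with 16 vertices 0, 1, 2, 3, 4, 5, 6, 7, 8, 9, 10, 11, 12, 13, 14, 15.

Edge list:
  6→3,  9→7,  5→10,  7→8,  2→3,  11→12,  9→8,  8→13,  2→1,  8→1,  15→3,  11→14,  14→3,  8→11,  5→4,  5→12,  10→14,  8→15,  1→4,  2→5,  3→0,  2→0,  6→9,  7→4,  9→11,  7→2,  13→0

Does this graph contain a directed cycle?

No

DFS with white/gray/black marking, starting from 11:
11 gray
  12 gray
  12 black
  14 gray
    3 gray
      0 gray
      0 black
    3 black
  14 black
11 black
1 gray
  4 gray
  4 black
1 black
2 gray
  2→0: 0 black — skip
  2→1: 1 black — skip
  5 gray
    5→4: 4 black — skip
    5→12: 12 black — skip
    10 gray
      10→14: 14 black — skip
    10 black
  5 black
  2→3: 3 black — skip
2 black
6 gray
  6→3: 3 black — skip
  9 gray
    7 gray
      7→4: 4 black — skip
      7→2: 2 black — skip
      8 gray
        15 gray
          15→3: 3 black — skip
        15 black
        8→11: 11 black — skip
        13 gray
          13→0: 0 black — skip
        13 black
        8→1: 1 black — skip
      8 black
    7 black
    9→11: 11 black — skip
    9→8: 8 black — skip
  9 black
6 black
Every edge goes to a white or black vertex — no back edge, so the graph is acyclic.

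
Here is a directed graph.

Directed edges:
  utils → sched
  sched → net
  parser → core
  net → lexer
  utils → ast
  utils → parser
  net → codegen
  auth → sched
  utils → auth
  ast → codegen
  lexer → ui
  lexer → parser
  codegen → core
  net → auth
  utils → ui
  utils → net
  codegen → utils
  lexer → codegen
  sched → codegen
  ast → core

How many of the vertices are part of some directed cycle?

A vertex is on a directed cycle iff it belongs to a strongly connected component of size ≥ 2 (or has a self-loop).
The vertices on cycles are {ast, net, auth, lexer, sched, utils, codegen} — 7 in total.

7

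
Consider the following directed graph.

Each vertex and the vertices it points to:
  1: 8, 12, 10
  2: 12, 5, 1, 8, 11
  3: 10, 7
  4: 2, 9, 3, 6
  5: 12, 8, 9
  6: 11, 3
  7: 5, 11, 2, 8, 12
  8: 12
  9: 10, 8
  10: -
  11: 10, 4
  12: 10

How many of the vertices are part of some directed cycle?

6

A vertex is on a directed cycle iff it belongs to a strongly connected component of size ≥ 2 (or has a self-loop).
The vertices on cycles are {2, 3, 4, 6, 7, 11} — 6 in total.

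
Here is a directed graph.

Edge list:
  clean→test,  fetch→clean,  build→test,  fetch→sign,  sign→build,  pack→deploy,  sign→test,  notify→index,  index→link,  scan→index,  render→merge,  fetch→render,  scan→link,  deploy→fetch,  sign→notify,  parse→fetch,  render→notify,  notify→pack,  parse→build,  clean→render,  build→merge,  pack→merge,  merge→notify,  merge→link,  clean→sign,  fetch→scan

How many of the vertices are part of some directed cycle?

9

A vertex is on a directed cycle iff it belongs to a strongly connected component of size ≥ 2 (or has a self-loop).
The vertices on cycles are {pack, sign, build, clean, fetch, merge, deploy, notify, render} — 9 in total.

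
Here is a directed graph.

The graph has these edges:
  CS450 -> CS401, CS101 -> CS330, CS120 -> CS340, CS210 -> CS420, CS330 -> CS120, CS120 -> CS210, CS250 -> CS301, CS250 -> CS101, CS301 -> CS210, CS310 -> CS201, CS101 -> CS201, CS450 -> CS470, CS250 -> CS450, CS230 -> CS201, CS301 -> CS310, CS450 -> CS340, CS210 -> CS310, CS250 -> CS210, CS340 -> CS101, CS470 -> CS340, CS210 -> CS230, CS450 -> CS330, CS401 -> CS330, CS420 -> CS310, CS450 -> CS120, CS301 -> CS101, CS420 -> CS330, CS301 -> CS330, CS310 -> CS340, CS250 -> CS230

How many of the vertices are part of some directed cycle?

A vertex is on a directed cycle iff it belongs to a strongly connected component of size ≥ 2 (or has a self-loop).
The vertices on cycles are {CS101, CS120, CS210, CS310, CS330, CS340, CS420} — 7 in total.

7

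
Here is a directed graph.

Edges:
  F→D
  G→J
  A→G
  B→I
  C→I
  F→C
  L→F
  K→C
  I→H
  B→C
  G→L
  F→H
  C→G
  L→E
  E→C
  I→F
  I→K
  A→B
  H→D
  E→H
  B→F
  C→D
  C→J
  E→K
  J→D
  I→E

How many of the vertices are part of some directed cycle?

7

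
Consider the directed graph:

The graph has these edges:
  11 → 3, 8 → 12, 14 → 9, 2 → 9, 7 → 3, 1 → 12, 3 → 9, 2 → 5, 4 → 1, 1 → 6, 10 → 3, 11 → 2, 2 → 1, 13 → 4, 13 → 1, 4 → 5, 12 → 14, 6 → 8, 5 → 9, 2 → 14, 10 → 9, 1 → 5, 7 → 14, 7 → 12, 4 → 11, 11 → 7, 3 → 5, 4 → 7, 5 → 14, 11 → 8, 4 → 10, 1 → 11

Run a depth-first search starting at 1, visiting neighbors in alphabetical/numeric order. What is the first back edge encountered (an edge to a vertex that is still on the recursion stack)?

2->1

DFS from 1 (visiting neighbors in alphabetical/numeric order); mark gray on enter, black on exit:
1 gray
  5 gray
    9 gray
    9 black
    14 gray
      14→9: 9 black — skip
    14 black
  5 black
  6 gray
    8 gray
      12 gray
        12→14: 14 black — skip
      12 black
    8 black
  6 black
  11 gray
    2 gray
      2→1: 1 is gray → back edge
First back edge: 2 → 1.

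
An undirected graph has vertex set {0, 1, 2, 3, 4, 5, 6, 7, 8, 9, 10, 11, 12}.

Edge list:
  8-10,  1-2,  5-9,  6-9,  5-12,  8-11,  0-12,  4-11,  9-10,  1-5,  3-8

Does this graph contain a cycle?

No

DFS, tracking each vertex's parent; an edge to a visited non-parent vertex closes a cycle.
Start from 8:
visit 8 (parent –)
  visit 3 (parent 8)
    3–8: parent, skip
  visit 10 (parent 8)
    visit 9 (parent 10)
      visit 6 (parent 9)
        6–9: parent, skip
      visit 5 (parent 9)
        5–9: parent, skip
        visit 1 (parent 5)
          1–5: parent, skip
          visit 2 (parent 1)
            2–1: parent, skip
        visit 12 (parent 5)
          visit 0 (parent 12)
            0–12: parent, skip
          12–5: parent, skip
      9–10: parent, skip
    10–8: parent, skip
  visit 11 (parent 8)
    11–8: parent, skip
    visit 4 (parent 11)
      4–11: parent, skip
visit 7 (parent –)
No non-parent visited neighbor found — the graph is a forest.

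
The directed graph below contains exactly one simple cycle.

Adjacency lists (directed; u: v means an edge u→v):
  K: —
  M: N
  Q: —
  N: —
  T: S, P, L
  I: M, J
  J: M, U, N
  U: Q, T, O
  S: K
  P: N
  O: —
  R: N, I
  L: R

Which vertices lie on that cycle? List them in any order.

DFS with gray/black marking from U:
U gray
  Q gray
  Q black
  T gray
    S gray
      K gray
      K black
    S black
    P gray
      N gray
      N black
    P black
    L gray
      R gray
        R→N: N black — skip
        I gray
          M gray
            M→N: N black — skip
          M black
          J gray
            J→M: M black — skip
            J→U: U is gray → back edge
Back edge closes the cycle U → T → L → R → I → J → U; its vertices are {I, J, L, R, T, U}.

I, J, L, R, T, U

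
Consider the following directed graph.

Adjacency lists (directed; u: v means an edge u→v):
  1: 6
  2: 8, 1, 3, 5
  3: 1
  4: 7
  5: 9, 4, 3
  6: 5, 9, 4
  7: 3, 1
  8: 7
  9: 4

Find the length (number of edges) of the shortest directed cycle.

For each vertex v, BFS finds the shortest path from v back to v.
The shortest such closed walk is 1 → 6 → 4 → 7 → 1, length 4.

4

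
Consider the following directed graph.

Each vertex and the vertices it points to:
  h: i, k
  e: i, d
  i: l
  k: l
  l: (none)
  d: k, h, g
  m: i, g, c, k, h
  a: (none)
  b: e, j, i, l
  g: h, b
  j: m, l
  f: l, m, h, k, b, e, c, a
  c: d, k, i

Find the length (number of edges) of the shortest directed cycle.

4

For each vertex v, BFS finds the shortest path from v back to v.
The shortest such closed walk is b → j → m → g → b, length 4.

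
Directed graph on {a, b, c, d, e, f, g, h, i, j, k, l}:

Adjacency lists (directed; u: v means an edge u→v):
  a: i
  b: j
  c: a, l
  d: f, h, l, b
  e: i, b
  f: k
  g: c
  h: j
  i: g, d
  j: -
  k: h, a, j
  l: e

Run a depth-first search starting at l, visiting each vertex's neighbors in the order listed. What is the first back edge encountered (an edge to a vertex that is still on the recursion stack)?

DFS from l (visiting each vertex's neighbors in the order listed); mark gray on enter, black on exit:
l gray
  e gray
    i gray
      g gray
        c gray
          a gray
            a→i: i is gray → back edge
First back edge: a → i.

a→i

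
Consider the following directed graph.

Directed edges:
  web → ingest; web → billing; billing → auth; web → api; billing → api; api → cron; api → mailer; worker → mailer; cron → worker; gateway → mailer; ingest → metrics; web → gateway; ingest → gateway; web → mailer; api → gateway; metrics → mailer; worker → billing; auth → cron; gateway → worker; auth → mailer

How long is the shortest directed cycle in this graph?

4

For each vertex v, BFS finds the shortest path from v back to v.
The shortest such closed walk is api → cron → worker → billing → api, length 4.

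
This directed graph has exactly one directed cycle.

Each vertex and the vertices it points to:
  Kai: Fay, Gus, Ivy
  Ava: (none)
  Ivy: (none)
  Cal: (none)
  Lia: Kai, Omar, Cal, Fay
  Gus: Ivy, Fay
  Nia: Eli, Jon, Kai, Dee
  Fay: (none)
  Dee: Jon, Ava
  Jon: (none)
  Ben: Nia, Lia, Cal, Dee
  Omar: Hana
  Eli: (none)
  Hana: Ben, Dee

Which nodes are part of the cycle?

Ben, Lia, Hana, Omar

DFS with gray/black marking from Ben:
Ben gray
  Nia gray
    Eli gray
    Eli black
    Jon gray
    Jon black
    Kai gray
      Fay gray
      Fay black
      Gus gray
        Ivy gray
        Ivy black
        Gus→Fay: Fay black — skip
      Gus black
      Kai→Ivy: Ivy black — skip
    Kai black
    Dee gray
      Dee→Jon: Jon black — skip
      Ava gray
      Ava black
    Dee black
  Nia black
  Lia gray
    Lia→Kai: Kai black — skip
    Omar gray
      Hana gray
        Hana→Ben: Ben is gray → back edge
Back edge closes the cycle Ben → Lia → Omar → Hana → Ben; its vertices are {Ben, Lia, Hana, Omar}.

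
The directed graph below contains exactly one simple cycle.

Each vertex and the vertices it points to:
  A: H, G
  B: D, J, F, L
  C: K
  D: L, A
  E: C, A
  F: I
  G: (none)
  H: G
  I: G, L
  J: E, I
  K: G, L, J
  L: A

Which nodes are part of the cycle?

C, E, J, K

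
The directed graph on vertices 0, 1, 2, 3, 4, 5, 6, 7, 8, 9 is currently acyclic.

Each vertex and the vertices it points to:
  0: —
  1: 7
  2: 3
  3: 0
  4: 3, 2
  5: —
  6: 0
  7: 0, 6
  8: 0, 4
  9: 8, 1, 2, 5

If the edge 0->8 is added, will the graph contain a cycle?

Adding 0→8 creates a cycle iff 8 can already reach 0.
Path from 8: 8 → 0.
So 8 → … → 0 → 8 is a cycle.

Yes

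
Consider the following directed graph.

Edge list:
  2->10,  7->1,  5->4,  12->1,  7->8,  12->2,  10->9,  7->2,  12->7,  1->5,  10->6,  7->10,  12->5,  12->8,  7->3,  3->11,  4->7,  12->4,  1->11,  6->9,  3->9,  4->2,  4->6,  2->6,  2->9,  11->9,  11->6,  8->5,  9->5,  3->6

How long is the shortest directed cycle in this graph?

4

For each vertex v, BFS finds the shortest path from v back to v.
The shortest such closed walk is 4 → 2 → 9 → 5 → 4, length 4.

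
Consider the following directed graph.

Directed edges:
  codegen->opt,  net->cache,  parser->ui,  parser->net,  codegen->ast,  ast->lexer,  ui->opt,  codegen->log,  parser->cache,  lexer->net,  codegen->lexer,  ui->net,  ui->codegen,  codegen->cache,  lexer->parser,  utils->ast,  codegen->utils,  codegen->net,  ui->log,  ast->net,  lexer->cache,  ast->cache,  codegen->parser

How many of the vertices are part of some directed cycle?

6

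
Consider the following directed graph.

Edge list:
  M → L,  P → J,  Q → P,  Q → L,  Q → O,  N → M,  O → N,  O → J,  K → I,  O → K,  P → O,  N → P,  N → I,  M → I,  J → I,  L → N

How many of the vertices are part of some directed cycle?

A vertex is on a directed cycle iff it belongs to a strongly connected component of size ≥ 2 (or has a self-loop).
The vertices on cycles are {L, M, N, O, P} — 5 in total.

5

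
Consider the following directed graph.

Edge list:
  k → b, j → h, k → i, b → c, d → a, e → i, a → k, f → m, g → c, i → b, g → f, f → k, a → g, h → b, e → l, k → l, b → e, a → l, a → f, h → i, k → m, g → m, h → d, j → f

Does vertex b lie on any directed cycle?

b is on a cycle iff b can reach itself via ≥1 edge.
b → e → i → b — yes.

Yes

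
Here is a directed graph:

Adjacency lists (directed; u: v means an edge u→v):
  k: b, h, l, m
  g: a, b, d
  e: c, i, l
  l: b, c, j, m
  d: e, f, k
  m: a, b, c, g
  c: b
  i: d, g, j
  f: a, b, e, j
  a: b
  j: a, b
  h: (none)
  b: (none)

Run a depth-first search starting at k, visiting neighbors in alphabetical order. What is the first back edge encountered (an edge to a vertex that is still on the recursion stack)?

i->d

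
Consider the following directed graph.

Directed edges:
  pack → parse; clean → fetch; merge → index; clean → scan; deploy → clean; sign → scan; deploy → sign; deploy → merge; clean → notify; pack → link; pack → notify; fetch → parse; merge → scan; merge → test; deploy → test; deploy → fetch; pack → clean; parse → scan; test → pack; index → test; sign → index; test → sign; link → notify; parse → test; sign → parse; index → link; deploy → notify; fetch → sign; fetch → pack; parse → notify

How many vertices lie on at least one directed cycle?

7

A vertex is on a directed cycle iff it belongs to a strongly connected component of size ≥ 2 (or has a self-loop).
The vertices on cycles are {pack, sign, test, clean, fetch, index, parse} — 7 in total.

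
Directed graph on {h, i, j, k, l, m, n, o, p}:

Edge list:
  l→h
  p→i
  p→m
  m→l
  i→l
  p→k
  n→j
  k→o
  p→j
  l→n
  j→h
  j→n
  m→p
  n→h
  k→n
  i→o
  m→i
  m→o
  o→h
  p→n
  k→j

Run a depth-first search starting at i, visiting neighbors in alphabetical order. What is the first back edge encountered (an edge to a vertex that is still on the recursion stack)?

j→n

DFS from i (visiting neighbors in alphabetical order); mark gray on enter, black on exit:
i gray
  l gray
    h gray
    h black
    n gray
      n→h: h black — skip
      j gray
        j→h: h black — skip
        j→n: n is gray → back edge
First back edge: j → n.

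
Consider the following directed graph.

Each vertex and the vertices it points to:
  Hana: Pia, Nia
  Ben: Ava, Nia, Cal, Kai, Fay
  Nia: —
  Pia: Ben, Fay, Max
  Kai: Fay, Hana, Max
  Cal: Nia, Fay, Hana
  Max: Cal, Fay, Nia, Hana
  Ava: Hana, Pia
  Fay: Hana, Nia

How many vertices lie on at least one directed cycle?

8

A vertex is on a directed cycle iff it belongs to a strongly connected component of size ≥ 2 (or has a self-loop).
The vertices on cycles are {Ava, Ben, Cal, Fay, Kai, Max, Pia, Hana} — 8 in total.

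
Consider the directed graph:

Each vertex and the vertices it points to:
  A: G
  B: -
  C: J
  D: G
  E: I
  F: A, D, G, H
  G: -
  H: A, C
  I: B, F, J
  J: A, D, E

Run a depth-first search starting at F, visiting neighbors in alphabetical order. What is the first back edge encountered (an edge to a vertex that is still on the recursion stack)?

I->F

DFS from F (visiting neighbors in alphabetical order); mark gray on enter, black on exit:
F gray
  A gray
    G gray
    G black
  A black
  D gray
    D→G: G black — skip
  D black
  F→G: G black — skip
  H gray
    H→A: A black — skip
    C gray
      J gray
        J→A: A black — skip
        J→D: D black — skip
        E gray
          I gray
            B gray
            B black
            I→F: F is gray → back edge
First back edge: I → F.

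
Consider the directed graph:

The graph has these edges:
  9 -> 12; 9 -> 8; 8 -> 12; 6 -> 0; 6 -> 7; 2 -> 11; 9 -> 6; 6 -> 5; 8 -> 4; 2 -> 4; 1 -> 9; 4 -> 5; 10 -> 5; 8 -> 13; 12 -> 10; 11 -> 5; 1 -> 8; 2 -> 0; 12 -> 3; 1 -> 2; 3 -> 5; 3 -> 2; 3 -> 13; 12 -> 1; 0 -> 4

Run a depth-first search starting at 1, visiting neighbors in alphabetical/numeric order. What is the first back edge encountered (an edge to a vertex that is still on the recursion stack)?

12→1

DFS from 1 (visiting neighbors in alphabetical/numeric order); mark gray on enter, black on exit:
1 gray
  2 gray
    0 gray
      4 gray
        5 gray
        5 black
      4 black
    0 black
    2→4: 4 black — skip
    11 gray
      11→5: 5 black — skip
    11 black
  2 black
  8 gray
    8→4: 4 black — skip
    12 gray
      12→1: 1 is gray → back edge
First back edge: 12 → 1.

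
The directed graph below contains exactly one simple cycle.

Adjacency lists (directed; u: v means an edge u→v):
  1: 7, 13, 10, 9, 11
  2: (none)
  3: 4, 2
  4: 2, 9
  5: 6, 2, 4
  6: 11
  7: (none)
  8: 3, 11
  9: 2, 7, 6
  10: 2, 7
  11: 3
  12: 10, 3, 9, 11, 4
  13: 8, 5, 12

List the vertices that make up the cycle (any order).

3, 4, 6, 9, 11

DFS with gray/black marking from 4:
4 gray
  2 gray
  2 black
  9 gray
    9→2: 2 black — skip
    7 gray
    7 black
    6 gray
      11 gray
        3 gray
          3→4: 4 is gray → back edge
Back edge closes the cycle 4 → 9 → 6 → 11 → 3 → 4; its vertices are {3, 4, 6, 9, 11}.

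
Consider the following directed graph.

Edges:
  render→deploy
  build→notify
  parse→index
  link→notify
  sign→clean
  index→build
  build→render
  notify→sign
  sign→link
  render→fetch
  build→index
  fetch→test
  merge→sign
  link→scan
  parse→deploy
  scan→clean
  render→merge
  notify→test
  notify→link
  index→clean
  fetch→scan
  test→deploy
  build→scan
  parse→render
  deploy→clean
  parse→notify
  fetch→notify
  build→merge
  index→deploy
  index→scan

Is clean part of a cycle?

No

clean lies on a cycle iff there is a path from clean back to itself.
Exploring from clean, it never reaches itself; equivalently, its strongly connected component is a singleton.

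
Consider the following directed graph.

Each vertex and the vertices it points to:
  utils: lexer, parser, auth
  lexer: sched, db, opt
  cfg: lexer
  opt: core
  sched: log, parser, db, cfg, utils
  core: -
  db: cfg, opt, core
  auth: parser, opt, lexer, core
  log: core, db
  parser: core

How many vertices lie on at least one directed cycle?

A vertex is on a directed cycle iff it belongs to a strongly connected component of size ≥ 2 (or has a self-loop).
The vertices on cycles are {db, cfg, log, auth, lexer, sched, utils} — 7 in total.

7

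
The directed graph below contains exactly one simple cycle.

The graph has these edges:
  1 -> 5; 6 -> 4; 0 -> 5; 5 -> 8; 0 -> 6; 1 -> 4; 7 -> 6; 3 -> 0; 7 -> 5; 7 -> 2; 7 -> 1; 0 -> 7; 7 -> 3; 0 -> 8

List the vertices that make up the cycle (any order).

DFS with gray/black marking from 3:
3 gray
  0 gray
    5 gray
      8 gray
      8 black
    5 black
    7 gray
      7→5: 5 black — skip
      7→3: 3 is gray → back edge
Back edge closes the cycle 3 → 0 → 7 → 3; its vertices are {0, 3, 7}.

0, 3, 7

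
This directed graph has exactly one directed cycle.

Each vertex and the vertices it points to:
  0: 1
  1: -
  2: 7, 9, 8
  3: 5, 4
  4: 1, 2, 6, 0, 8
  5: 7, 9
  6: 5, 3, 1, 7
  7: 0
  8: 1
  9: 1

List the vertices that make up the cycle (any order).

DFS with gray/black marking from 4:
4 gray
  1 gray
  1 black
  2 gray
    7 gray
      0 gray
        0→1: 1 black — skip
      0 black
    7 black
    9 gray
      9→1: 1 black — skip
    9 black
    8 gray
      8→1: 1 black — skip
    8 black
  2 black
  6 gray
    5 gray
      5→7: 7 black — skip
      5→9: 9 black — skip
    5 black
    3 gray
      3→5: 5 black — skip
      3→4: 4 is gray → back edge
Back edge closes the cycle 4 → 6 → 3 → 4; its vertices are {3, 4, 6}.

3, 4, 6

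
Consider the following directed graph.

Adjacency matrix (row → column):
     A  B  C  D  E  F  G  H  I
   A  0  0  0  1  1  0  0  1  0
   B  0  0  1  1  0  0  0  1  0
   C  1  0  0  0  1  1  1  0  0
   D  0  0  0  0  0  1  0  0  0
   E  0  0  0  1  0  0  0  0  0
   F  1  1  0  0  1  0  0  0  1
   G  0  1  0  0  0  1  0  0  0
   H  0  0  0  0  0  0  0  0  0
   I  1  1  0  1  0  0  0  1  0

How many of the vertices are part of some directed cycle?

A vertex is on a directed cycle iff it belongs to a strongly connected component of size ≥ 2 (or has a self-loop).
The vertices on cycles are {A, B, C, D, E, F, G, I} — 8 in total.

8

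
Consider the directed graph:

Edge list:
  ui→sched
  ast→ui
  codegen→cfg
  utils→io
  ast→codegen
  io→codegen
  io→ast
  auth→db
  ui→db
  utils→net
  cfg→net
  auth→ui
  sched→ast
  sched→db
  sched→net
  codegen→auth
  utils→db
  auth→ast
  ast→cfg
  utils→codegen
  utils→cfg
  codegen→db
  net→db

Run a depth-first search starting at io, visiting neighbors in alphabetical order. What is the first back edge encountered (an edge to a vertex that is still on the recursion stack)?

auth→ast

DFS from io (visiting neighbors in alphabetical order); mark gray on enter, black on exit:
io gray
  ast gray
    cfg gray
      net gray
        db gray
        db black
      net black
    cfg black
    codegen gray
      auth gray
        auth→ast: ast is gray → back edge
First back edge: auth → ast.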